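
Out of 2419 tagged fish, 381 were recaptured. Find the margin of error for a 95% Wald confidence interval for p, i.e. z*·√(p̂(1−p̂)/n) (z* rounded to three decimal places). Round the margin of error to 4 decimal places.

ME = 0.0145

p̂ = 381/2419 = 0.15750.
Standard error of p̂: √(0.132696/2419) = √0.000054856 = 0.007406.
For 95% confidence, z* = 1.960.
So ME = 0.0145.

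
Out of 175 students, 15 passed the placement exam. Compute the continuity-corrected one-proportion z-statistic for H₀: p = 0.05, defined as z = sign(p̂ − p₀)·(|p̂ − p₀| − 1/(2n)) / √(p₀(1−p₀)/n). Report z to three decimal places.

z = 1.994

With x = 15 successes in n = 175, p̂ = 0.08571. p̂ − p₀ = 0.035714.
Continuity correction 1/(2n) = 1/350 = 0.002857.
Corrected numerator: |0.035714| − 0.002857 = 0.032857.
Null standard error: √(0.05·0.95/175) = √0.000271429 = 0.016475.
z = +0.032857/0.016475 = 1.994.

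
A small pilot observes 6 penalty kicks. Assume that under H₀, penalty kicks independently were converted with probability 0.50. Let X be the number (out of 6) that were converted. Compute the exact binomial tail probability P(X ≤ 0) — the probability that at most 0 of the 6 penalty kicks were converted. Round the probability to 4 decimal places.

X is binomial with n = 6 and p = 0.50.
P(X ≤ 0) = C(6,0)·0.50^0·0.50^6.
= 0.015625 = 0.0156.

P = 0.0156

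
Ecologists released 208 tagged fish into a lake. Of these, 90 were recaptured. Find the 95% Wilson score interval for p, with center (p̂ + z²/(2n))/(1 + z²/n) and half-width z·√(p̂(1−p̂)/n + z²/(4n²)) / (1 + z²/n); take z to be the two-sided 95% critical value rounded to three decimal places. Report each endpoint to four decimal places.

p̂ = 90/208 = 0.43269; z = 1.960, so z² = 3.841600.
1 + z²/n = 1.018469.
Center = (0.43269 + 0.009235)/1.018469 = 0.43391.
Radicand: p̂(1−p̂)/n + z²/(4n²) = 0.001180143 + 0.000022199 = 0.001202342.
Half-width = 1.960·√0.001202342/1.018469 = 0.06673.
CI: 0.43391 ± 0.06673 = (0.3672, 0.5006).

(0.3672, 0.5006)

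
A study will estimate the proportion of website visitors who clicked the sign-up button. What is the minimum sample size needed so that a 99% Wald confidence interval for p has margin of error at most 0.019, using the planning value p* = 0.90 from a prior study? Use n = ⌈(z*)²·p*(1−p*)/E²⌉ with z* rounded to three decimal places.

The 99% critical value is z* = 2.576.
p*(1−p*) = 0.90·0.10 = 0.0900.
Required n before rounding: 6.635776 × 0.0900 / 0.019² = 1654.349.
⌈1654.349⌉ = 1655.

n = 1655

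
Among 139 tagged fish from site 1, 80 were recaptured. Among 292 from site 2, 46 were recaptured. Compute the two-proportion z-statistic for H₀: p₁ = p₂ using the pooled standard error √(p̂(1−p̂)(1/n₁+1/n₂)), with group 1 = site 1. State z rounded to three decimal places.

z = 8.918

p̂₁ = 80/139 = 0.57554, p̂₂ = 46/292 = 0.15753.
Pooled p̂ = (80+46)/(139+292) = 126/431 = 0.29234.
Pooled SE = √[0.2068787·0.01061890] ≈ 0.046870.
z = 0.41801/0.046870 = 8.918.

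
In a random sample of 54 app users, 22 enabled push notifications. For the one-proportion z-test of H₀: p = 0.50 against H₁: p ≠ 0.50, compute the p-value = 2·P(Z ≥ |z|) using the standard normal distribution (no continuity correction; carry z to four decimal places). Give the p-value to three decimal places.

The sample proportion is 22/54 = 0.40741.
SE₀ = √(0.50·0.50/54) = 0.068041.
Test statistic (full precision, shown to 4 dp): z = (22/54 − 0.50)/SE₀ ≈ -1.3608.
From the standard normal, 2·P(Z ≥ |z|) = 0.174.

p-value = 0.174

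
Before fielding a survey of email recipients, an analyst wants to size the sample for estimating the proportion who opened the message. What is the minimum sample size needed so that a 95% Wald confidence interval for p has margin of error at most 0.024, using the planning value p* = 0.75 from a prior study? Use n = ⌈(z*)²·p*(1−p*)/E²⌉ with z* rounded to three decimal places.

z* = 1.960 at the 95% level.
p*(1−p*) = 0.75·0.25 = 0.1875.
Required n before rounding: 3.841600 × 0.1875 / 0.024² = 1250.521.
Rounding up, n = 1251.

n = 1251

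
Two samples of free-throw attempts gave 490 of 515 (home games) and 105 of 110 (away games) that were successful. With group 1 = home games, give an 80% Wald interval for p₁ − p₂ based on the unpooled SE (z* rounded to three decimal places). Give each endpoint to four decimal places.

(-0.0313, 0.0251)

p̂₁ = 0.95146, p̂₂ = 0.95455, so the observed difference is -0.00309.
SE = √(0.000089684 + 0.000394440) = √0.000484124 = 0.022003.
z* = 1.282 at the 80% level. Margin = 1.282·0.022003 = 0.02821.
Interval: -0.00309 ± 0.02821 → (-0.0313, 0.0251).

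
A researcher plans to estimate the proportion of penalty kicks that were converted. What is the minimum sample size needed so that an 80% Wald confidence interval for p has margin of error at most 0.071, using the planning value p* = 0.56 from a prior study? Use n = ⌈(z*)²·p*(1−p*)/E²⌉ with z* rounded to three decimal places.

The 80% critical value is z* = 1.282.
p*(1−p*) = 0.2464.
(z*)²·p*(1−p*)/E² = 1.643524·0.2464/0.005041 = 80.334.
⌈80.334⌉ = 81.

n = 81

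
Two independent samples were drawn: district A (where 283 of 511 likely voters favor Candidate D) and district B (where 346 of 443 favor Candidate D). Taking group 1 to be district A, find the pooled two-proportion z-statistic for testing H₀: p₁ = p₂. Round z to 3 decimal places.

p̂₁ = 283/511 = 0.55382, p̂₂ = 346/443 = 0.78104.
Pooled p̂ = (283+346)/(511+443) = 629/954 = 0.65933.
SE = √[p̂(1−p̂)(1/n₁+1/n₂)] = √[0.65933·0.34067·(1/511+1/443)] ≈ 0.030767.
z = (p̂₁ − p̂₂)/SE = (0.55382 − 0.78104)/0.030767 = -0.22722/0.030767 = -7.385.

z = -7.385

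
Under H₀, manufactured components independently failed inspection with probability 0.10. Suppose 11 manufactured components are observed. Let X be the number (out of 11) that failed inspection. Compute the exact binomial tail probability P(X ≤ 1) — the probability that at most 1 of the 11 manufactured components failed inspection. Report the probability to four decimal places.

X is binomial with n = 11 and p = 0.10.
P(X ≤ 1) = C(11,0)·0.10^0·0.90^11 + C(11,1)·0.10^1·0.90^10.
= 0.313811 + 0.383546 = 0.6974.

P = 0.6974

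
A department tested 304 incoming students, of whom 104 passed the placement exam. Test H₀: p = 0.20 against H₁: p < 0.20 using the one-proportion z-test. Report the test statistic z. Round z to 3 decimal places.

The sample proportion is 104/304 = 0.34211.
Under H₀, SE = √(p₀(1−p₀)/n) = √(0.20·0.80/304) = √0.000526316 = 0.022942.
Test statistic: z = 0.14211/0.022942 = 6.194.

z = 6.194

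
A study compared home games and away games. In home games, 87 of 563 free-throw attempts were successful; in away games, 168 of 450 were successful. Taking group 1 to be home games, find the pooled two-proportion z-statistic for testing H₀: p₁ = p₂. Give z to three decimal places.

p̂₁ = 87/563 = 0.15453, p̂₂ = 168/450 = 0.37333.
Pooled p̂ = (87+168)/(563+450) = 255/1013 = 0.25173.
SE = √[p̂(1−p̂)(1/n₁+1/n₂)] = √[0.25173·0.74827·(1/563+1/450)] ≈ 0.027444.
z = -0.21880/0.027444 = -7.973.

z = -7.973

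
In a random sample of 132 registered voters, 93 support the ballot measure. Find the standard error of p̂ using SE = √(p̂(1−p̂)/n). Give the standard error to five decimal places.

SE = 0.03971

Sample proportion p̂ = 93/132 = 0.70455.
p̂(1−p̂) = 0.208159.
Dividing by n and taking the root: √0.001576962 = 0.03971.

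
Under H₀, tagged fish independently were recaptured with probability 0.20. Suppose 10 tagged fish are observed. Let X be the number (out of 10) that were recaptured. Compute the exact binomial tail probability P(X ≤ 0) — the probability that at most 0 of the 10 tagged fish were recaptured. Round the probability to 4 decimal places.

X ~ Binomial(n=10, p=0.20).
P(X ≤ 0) = C(10,0)·0.20^0·0.80^10.
= 0.107374 = 0.1074.

P = 0.1074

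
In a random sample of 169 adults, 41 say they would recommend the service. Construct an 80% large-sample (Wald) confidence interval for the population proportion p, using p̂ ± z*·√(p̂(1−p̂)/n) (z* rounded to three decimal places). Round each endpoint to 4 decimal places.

(0.2003, 0.2849)

p̂ = 41/169 = 0.24260.
SE = √(p̂(1−p̂)/n) = √(0.183747/169) = 0.032974.
z* = 1.282 at the 80% level.
Margin of error: 1.282 × 0.032974 = 0.04227.
So the interval runs from 0.2003 to 0.2849.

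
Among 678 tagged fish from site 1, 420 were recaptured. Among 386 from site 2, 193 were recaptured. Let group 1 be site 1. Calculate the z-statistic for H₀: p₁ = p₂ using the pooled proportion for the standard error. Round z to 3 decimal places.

z = 3.792

p̂₁ = 420/678 = 0.61947, p̂₂ = 193/386 = 0.50000.
Pooled p̂ = (420+193)/(678+386) = 613/1064 = 0.57613.
SE = √[p̂(1−p̂)(1/n₁+1/n₂)] = √[0.57613·0.42387·(1/678+1/386)] ≈ 0.031509.
z = (p̂₁ − p̂₂)/SE = (0.61947 − 0.50000)/0.031509 = 0.11947/0.031509 = 3.792.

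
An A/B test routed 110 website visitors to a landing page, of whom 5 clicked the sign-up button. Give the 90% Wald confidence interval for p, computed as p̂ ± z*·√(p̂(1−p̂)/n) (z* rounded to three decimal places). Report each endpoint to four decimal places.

The sample proportion is 5/110 = 0.04545.
Standard error of p̂: √(0.043388/110) = √0.000394440 = 0.019861.
z* = 1.645 at the 90% level.
Margin of error: 1.645 × 0.019861 = 0.03267.
CI: 0.04545 ± 0.03267 = (0.0128, 0.0781).

(0.0128, 0.0781)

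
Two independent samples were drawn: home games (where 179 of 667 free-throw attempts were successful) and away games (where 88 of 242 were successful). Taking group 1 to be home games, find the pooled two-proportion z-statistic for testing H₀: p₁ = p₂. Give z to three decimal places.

Sample proportions: p̂₁ = 179/667 = 0.26837 and p̂₂ = 88/242 = 0.36364.
Pooling: p̂ = 267/909 = 0.29373.
Pooled SE = √[0.2074524·0.00563148] ≈ 0.034180.
z = -0.09527/0.034180 = -2.787.

z = -2.787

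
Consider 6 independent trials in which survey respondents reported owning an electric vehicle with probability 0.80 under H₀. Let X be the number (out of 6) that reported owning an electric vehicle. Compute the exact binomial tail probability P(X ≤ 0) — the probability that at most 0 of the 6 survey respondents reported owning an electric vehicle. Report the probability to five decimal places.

X ~ Binomial(n=6, p=0.80).
P(X ≤ 0) = C(6,0)·0.80^0·0.20^6.
= 0.000064 = 0.00006.

P = 0.00006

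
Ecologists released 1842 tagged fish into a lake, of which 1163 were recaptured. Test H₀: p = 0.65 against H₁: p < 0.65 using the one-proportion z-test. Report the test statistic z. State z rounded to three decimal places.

With x = 1163 successes in n = 1842, p̂ = 0.63138.
Under H₀, SE = √(p₀(1−p₀)/n) = √(0.65·0.35/1842) = √0.000123507 = 0.011113.
z = (p̂ − p₀)/SE = (0.63138 − 0.65)/0.011113 = -1.676.

z = -1.676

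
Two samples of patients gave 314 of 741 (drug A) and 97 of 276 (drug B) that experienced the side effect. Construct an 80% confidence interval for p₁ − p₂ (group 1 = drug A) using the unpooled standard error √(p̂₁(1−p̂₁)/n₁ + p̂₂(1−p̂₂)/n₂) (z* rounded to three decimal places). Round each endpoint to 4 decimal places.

(0.0287, 0.1159)

p̂₁ = 0.42375, p̂₂ = 0.35145, so the observed difference is 0.07230.
SE = √(0.000329536 + 0.000825843) = √0.001155379 = 0.033991.
For 80% confidence, z* = 1.282. Margin of error = 0.04358.
So the interval runs from 0.0287 to 0.1159.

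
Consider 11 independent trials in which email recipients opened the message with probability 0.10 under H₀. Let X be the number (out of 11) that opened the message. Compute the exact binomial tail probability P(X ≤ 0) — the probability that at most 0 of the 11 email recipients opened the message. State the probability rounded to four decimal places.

X ~ Binomial(n=11, p=0.10).
P(X ≤ 0) = C(11,0)·0.10^0·0.90^11.
= 0.313811 = 0.3138.

P = 0.3138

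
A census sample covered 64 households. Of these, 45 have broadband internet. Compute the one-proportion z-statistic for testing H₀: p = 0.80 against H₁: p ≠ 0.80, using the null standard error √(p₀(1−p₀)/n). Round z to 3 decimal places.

z = -1.938

The sample proportion is 45/64 = 0.70312.
Null standard error: √(0.80·0.20/64) = √0.002500000 = 0.050000.
Test statistic: z = -0.09688/0.050000 = -1.938.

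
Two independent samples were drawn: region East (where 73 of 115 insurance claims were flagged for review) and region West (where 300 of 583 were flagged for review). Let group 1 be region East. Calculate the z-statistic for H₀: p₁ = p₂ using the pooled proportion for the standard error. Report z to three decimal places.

z = 2.362

Sample proportions: p̂₁ = 73/115 = 0.63478 and p̂₂ = 300/583 = 0.51458.
Pooling: p̂ = 373/698 = 0.53438.
SE = √[p̂(1−p̂)(1/n₁+1/n₂)] = √[0.53438·0.46562·(1/115+1/583)] ≈ 0.050896.
z = 0.12020/0.050896 = 2.362.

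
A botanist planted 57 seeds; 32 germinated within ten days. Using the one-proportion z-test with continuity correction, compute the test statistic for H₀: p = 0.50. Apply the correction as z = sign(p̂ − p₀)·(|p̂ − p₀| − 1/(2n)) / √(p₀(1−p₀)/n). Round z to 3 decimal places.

z = 0.795

p̂ = 32/57 = 0.56140. p̂ − p₀ = 0.061404.
Continuity correction 1/(2n) = 1/114 = 0.008772.
Corrected numerator: |0.061404| − 0.008772 = 0.052632.
SE₀ = √(0.50·0.50/57) = 0.066227.
z = (+)0.052632/0.066227 = 0.795.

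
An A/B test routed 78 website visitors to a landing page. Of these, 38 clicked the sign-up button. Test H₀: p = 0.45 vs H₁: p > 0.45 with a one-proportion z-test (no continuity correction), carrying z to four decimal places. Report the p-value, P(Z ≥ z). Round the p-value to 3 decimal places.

The sample proportion is 38/78 = 0.48718.
SE₀ = √(0.45·0.55/78) = 0.056330.
Test statistic (full precision, shown to 4 dp): z = (38/78 − 0.45)/SE₀ ≈ 0.6600.
p-value = P(Z ≥ z) with z = 0.6600 → 0.255.

p-value = 0.255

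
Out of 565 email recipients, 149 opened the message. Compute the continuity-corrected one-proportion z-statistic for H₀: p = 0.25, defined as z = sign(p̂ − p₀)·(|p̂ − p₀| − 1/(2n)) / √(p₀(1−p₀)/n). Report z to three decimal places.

The sample proportion is 149/565 = 0.26372. p̂ − p₀ = 0.013717.
1/(2n) = 0.000885.
Corrected numerator: |0.013717| − 0.000885 = 0.012832.
SE₀ = √(0.25·0.75/565) = 0.018217.
z = (+)0.012832/0.018217 = 0.704.

z = 0.704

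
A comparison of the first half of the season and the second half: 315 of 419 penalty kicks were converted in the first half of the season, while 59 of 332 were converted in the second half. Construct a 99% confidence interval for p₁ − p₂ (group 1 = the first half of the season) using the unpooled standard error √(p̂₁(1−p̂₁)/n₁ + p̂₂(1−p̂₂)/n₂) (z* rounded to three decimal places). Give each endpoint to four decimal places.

p̂₁ = 315/419 = 0.75179, p̂₂ = 59/332 = 0.17771; p̂₁ − p̂₂ = 0.57408.
SE = √(0.000445350 + 0.000440150) = √0.000885500 = 0.029757.
The 99% critical value is z* = 2.576. Margin = 2.576·0.029757 = 0.07665.
CI: 0.57408 ± 0.07665 = (0.4974, 0.6507).

(0.4974, 0.6507)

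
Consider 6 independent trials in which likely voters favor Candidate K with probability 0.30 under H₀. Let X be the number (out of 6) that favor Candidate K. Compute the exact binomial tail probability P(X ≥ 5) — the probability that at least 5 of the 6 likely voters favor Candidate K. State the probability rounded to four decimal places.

P = 0.0109

X ~ Binomial(n=6, p=0.30).
P(X ≥ 5) = C(6,5)·0.30^5·0.70^1 + C(6,6)·0.30^6·0.70^0.
= 0.010206 + 0.000729 = 0.0109.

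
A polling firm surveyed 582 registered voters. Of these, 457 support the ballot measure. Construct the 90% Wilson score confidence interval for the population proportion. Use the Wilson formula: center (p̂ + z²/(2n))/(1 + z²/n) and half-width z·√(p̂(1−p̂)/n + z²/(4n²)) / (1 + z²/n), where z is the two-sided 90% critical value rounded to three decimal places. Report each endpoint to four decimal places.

(0.7559, 0.8119)

Here p̂ = 457/582 = 0.78522 and z = 1.645 (z² = 2.706025).
1 + z²/n = 1.004650.
Adjusted center: (0.78522 + z²/(2n))/1.004650 = 0.78390.
Radicand: p̂(1−p̂)/n + z²/(4n²) = 0.000289773 + 0.000001997 = 0.000291770.
Half-width = z·√(radicand)/denom = 1.645·0.017081/1.004650 = 0.02797.
So the interval runs from 0.7559 to 0.8119.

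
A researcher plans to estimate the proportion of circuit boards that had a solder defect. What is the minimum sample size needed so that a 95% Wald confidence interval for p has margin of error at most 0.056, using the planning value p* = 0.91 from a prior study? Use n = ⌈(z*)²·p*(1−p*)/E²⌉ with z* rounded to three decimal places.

The 95% critical value is z* = 1.960.
p*(1−p*) = 0.0819.
(z*)²·p*(1−p*)/E² = 3.841600·0.0819/0.003136 = 100.327.
⌈100.327⌉ = 101.

n = 101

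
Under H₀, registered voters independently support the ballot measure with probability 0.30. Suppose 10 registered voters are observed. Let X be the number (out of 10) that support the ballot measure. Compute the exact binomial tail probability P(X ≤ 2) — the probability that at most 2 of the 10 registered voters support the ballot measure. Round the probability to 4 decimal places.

X is binomial with n = 10 and p = 0.30.
P(X ≤ 2) = C(10,0)·0.30^0·0.70^10 + C(10,1)·0.30^1·0.70^9 + C(10,2)·0.30^2·0.70^8.
= 0.028248 + 0.121061 + 0.233474 = 0.3828.

P = 0.3828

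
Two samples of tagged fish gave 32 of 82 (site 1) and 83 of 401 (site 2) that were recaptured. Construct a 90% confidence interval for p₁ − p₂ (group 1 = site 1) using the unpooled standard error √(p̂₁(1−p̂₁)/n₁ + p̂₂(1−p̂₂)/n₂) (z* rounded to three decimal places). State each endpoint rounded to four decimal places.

p̂₁ = 0.39024, p̂₂ = 0.20698, so the observed difference is 0.18326.
Unpooled SE = √(p̂₁(1−p̂₁)/n₁ + p̂₂(1−p̂₂)/n₂) = √(0.002901873 + 0.000409329) = 0.057543.
The 90% critical value is z* = 1.645. Margin = 1.645·0.057543 = 0.09466.
Interval: 0.18326 ± 0.09466 → (0.0886, 0.2779).

(0.0886, 0.2779)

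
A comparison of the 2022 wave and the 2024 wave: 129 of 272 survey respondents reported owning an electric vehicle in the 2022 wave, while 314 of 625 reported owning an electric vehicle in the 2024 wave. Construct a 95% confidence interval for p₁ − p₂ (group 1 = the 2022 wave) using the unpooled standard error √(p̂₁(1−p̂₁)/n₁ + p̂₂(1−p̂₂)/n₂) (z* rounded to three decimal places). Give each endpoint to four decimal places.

p̂₁ = 129/272 = 0.47426, p̂₂ = 314/625 = 0.50240; p̂₁ − p̂₂ = -0.02814.
SE = √(0.000916683 + 0.000399991) = √0.001316674 = 0.036286.
The 95% critical value is z* = 1.960. Margin of error = 0.07112.
So the interval runs from -0.0993 to 0.0430.

(-0.0993, 0.0430)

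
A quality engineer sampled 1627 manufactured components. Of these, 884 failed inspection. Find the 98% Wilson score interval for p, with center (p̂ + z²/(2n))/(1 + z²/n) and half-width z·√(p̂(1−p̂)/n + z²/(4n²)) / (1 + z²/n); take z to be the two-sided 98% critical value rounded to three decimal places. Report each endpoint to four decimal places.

p̂ = 884/1627 = 0.54333; z = 2.326, so z² = 5.410276.
1 + z²/n = 1.003325.
Center = (0.54333 + 0.001663)/1.003325 = 0.54319.
Radicand: p̂(1−p̂)/n + z²/(4n²) = 0.000152503 + 0.000000511 = 0.000153014.
Half-width = z·√(radicand)/denom = 2.326·0.012370/1.003325 = 0.02868.
CI: 0.54319 ± 0.02868 = (0.5145, 0.5719).

(0.5145, 0.5719)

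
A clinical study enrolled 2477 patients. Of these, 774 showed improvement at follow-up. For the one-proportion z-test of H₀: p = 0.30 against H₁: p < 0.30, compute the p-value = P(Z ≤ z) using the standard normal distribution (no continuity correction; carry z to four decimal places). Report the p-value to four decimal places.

The sample proportion is 774/2477 = 0.31247.
Null standard error: √(0.30·0.70/2477) = √0.000084780 = 0.009208.
z = (p̂ − p₀)/SE = (774/2477 − 0.30)/0.009208 ≈ 1.3548.
From the standard normal, P(Z ≤ z) = 0.9123.

p-value = 0.9123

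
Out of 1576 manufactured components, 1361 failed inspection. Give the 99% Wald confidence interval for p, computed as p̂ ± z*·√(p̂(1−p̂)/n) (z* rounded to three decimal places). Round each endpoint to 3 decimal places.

(0.841, 0.886)

With x = 1361 successes in n = 1576, p̂ = 0.86358.
SE = √(p̂(1−p̂)/n) = √(0.117811/1576) = 0.008646.
The 99% critical value is z* = 2.576.
Margin = 2.576·0.008646 = 0.02227.
Interval: 0.86358 ± 0.02227 → (0.841, 0.886).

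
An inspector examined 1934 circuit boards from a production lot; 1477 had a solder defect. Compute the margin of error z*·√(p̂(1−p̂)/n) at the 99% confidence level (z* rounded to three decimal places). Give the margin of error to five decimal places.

The sample proportion is 1477/1934 = 0.76370.
Standard error of p̂: √(0.180461/1934) = √0.000093310 = 0.009660.
The 99% critical value is z* = 2.576.
ME = 2.576·0.009660 = 0.02488.

ME = 0.02488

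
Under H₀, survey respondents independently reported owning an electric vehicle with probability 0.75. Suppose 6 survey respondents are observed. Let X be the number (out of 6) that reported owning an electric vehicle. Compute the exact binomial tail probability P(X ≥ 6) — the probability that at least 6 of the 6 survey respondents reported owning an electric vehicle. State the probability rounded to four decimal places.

P = 0.1780

X ~ Binomial(n=6, p=0.75).
P(X ≥ 6) = C(6,6)·0.75^6·0.25^0.
= 0.177979 = 0.1780.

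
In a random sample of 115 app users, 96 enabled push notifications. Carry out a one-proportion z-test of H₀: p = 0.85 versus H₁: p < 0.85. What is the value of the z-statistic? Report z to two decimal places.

z = -0.46

p̂ = 96/115 = 0.83478.
Under H₀, SE = √(p₀(1−p₀)/n) = √(0.85·0.15/115) = √0.001108696 = 0.033297.
z = (0.83478 − 0.85)/0.033297 = -0.01522/0.033297 = -0.46.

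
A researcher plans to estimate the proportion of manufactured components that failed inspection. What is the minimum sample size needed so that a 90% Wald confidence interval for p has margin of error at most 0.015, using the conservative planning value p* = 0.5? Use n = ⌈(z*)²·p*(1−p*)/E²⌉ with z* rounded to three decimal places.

For 90% confidence, z* = 1.645.
p*(1−p*) = 0.50·0.50 = 0.2500.
Required n before rounding: 2.706025 × 0.2500 / 0.015² = 3006.694.
⌈3006.694⌉ = 3007.

n = 3007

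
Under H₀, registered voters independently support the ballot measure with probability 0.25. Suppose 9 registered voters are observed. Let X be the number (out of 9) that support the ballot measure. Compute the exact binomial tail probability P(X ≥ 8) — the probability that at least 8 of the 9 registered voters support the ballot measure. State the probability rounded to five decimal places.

P = 0.00011

X ~ Binomial(n=9, p=0.25).
P(X ≥ 8) = C(9,8)·0.25^8·0.75^1 + C(9,9)·0.25^9·0.75^0.
= 0.000103 + 0.000004 = 0.00011.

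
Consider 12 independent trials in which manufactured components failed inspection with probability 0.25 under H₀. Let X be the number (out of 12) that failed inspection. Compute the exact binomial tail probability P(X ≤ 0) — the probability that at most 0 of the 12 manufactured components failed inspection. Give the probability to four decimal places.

P = 0.0317

X ~ Binomial(n=12, p=0.25).
P(X ≤ 0) = C(12,0)·0.25^0·0.75^12.
= 0.031676 = 0.0317.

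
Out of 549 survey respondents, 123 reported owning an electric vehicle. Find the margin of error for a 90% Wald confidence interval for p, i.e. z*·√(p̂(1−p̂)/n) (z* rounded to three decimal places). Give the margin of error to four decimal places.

ME = 0.0293

Sample proportion p̂ = 123/549 = 0.22404.
SE(p̂) = √(0.22404·0.77596/549) = 0.017795.
z* = 1.645 at the 90% level.
Margin of error = z*·SE = 1.645 × 0.017795 = 0.0293.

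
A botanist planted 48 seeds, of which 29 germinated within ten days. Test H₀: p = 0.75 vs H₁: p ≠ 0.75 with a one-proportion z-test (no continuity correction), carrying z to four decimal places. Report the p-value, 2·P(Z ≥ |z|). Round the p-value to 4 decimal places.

With x = 29 successes in n = 48, p̂ = 0.60417.
SE₀ = √(0.75·0.25/48) = 0.062500.
z = (p̂ − p₀)/SE = (29/48 − 0.75)/0.062500 ≈ -2.3333.
From the standard normal, 2·P(Z ≥ |z|) = 0.0196.

p-value = 0.0196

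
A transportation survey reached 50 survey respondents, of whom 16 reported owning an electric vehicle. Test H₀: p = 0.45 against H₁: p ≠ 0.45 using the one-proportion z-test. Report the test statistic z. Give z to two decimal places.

z = -1.85

p̂ = 16/50 = 0.32000.
SE₀ = √(0.45·0.55/50) = 0.070356.
Test statistic: z = -0.13000/0.070356 = -1.85.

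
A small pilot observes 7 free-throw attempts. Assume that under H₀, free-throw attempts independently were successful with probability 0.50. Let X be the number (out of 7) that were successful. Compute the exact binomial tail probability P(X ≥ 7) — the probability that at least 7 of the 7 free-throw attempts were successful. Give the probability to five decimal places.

P = 0.00781

X is binomial with n = 7 and p = 0.50.
P(X ≥ 7) = C(7,7)·0.50^7·0.50^0.
= 0.007812 = 0.00781.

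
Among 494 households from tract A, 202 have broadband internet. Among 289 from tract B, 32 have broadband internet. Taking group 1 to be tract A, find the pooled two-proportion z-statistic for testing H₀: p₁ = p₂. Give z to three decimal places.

z = 8.796

p̂₁ = 202/494 = 0.40891, p̂₂ = 32/289 = 0.11073.
Pooling: p̂ = 234/783 = 0.29885.
SE = √[p̂(1−p̂)(1/n₁+1/n₂)] = √[0.29885·0.70115·(1/494+1/289)] ≈ 0.033900.
z = (p̂₁ − p̂₂)/SE = (0.40891 − 0.11073)/0.033900 = 0.29818/0.033900 = 8.796.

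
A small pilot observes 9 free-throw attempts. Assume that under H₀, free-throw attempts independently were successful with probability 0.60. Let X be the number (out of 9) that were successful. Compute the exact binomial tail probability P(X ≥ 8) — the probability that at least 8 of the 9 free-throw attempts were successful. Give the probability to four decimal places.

P = 0.0705

X ~ Binomial(n=9, p=0.60).
P(X ≥ 8) = C(9,8)·0.60^8·0.40^1 + C(9,9)·0.60^9·0.40^0.
= 0.060466 + 0.010078 = 0.0705.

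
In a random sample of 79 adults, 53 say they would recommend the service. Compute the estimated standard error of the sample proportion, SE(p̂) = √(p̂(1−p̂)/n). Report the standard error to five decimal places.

With x = 53 successes in n = 79, p̂ = 0.67089.
p̂(1−p̂) = 0.67089·0.32911 = 0.220797.
SE = √(0.220797/79) = √0.002794899 = 0.05287.

SE = 0.05287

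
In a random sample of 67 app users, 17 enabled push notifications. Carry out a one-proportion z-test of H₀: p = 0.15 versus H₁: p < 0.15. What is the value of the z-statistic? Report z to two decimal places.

z = 2.38

p̂ = 17/67 = 0.25373.
Null standard error: √(0.15·0.85/67) = √0.001902985 = 0.043623.
z = (p̂ − p₀)/SE = (0.25373 − 0.15)/0.043623 = 2.38.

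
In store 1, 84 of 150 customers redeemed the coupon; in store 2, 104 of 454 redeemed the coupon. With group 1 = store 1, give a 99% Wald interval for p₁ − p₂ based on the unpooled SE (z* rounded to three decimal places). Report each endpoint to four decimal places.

p̂₁ = 0.56000, p̂₂ = 0.22907, so the observed difference is 0.33093.
SE = √(0.001642667 + 0.000388986) = √0.002031653 = 0.045074.
For 99% confidence, z* = 2.576. Margin = 2.576·0.045074 = 0.11611.
Interval: 0.33093 ± 0.11611 → (0.2148, 0.4470).

(0.2148, 0.4470)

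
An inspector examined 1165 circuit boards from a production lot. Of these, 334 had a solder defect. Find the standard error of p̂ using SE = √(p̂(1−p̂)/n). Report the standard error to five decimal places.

SE = 0.01325

Sample proportion p̂ = 334/1165 = 0.28670.
p̂(1−p̂) = 0.204503.
SE = √(0.204503/1165) = √0.000175539 = 0.01325.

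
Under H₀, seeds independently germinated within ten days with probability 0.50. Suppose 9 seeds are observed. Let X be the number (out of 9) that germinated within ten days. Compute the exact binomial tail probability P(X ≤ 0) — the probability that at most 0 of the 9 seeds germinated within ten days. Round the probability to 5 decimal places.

X is binomial with n = 9 and p = 0.50.
P(X ≤ 0) = C(9,0)·0.50^0·0.50^9.
= 0.001953 = 0.00195.

P = 0.00195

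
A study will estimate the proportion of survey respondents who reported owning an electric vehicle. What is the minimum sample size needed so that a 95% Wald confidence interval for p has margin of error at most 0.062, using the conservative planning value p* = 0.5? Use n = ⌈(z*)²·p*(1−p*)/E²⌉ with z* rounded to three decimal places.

For 95% confidence, z* = 1.960.
p*(1−p*) = 0.50·0.50 = 0.2500.
(z*)²·p*(1−p*)/E² = 3.841600·0.2500/0.003844 = 249.844.
⌈249.844⌉ = 250.

n = 250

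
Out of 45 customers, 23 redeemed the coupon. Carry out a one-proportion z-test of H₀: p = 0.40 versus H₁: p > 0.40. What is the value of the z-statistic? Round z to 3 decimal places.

Sample proportion p̂ = 23/45 = 0.51111.
Under H₀, SE = √(p₀(1−p₀)/n) = √(0.40·0.60/45) = √0.005333333 = 0.073030.
z = (0.51111 − 0.40)/0.073030 = 0.11111/0.073030 = 1.521.

z = 1.521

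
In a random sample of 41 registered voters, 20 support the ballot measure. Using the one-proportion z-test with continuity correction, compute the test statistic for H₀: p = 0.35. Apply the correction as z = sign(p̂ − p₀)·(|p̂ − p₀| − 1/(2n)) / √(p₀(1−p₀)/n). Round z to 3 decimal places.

With x = 20 successes in n = 41, p̂ = 0.48780. p̂ − p₀ = 0.137805.
Continuity correction 1/(2n) = 1/82 = 0.012195.
Corrected numerator: |0.137805| − 0.012195 = 0.125610.
Under H₀, SE = √(p₀(1−p₀)/n) = √(0.35·0.65/41) = √0.005548780 = 0.074490.
z = +0.125610/0.074490 = 1.686.

z = 1.686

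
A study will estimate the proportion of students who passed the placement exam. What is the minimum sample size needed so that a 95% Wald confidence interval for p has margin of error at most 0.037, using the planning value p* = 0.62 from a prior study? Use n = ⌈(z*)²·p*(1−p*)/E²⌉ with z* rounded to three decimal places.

n = 662

z* = 1.960 at the 95% level.
p*(1−p*) = 0.62·0.38 = 0.2356.
Required n before rounding: 3.841600 × 0.2356 / 0.037² = 661.126.
⌈661.126⌉ = 662.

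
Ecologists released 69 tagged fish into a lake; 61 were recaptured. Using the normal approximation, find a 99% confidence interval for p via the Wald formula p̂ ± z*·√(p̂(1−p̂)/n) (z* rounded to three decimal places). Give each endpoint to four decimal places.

(0.7848, 0.9833)

Sample proportion p̂ = 61/69 = 0.88406.
Standard error of p̂: √(0.102499/69) = √0.001485500 = 0.038542.
For 99% confidence, z* = 2.576.
Margin = 2.576·0.038542 = 0.09928.
Interval: 0.88406 ± 0.09928 → (0.7848, 0.9833).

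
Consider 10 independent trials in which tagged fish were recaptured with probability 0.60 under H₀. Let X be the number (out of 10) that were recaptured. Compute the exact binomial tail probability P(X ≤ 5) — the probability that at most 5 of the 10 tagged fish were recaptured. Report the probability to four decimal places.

X ~ Binomial(n=10, p=0.60).
P(X ≤ 5) = Σ_{j=0}^{5} C(10,j)·0.60^j·0.40^{10−j}.
= 0.000105 + 0.001573 + 0.010617 + 0.042467 + 0.111477 + 0.200658 = 0.3669.

P = 0.3669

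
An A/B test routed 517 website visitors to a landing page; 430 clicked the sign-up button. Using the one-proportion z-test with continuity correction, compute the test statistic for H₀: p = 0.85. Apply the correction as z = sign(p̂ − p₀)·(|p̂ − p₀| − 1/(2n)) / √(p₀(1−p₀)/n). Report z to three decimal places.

p̂ = 430/517 = 0.83172. p̂ − p₀ = -0.018279.
Continuity correction 1/(2n) = 1/1034 = 0.000967.
Corrected numerator: |-0.018279| − 0.000967 = 0.017312.
SE₀ = √(0.85·0.15/517) = 0.015704.
z = −0.017312/0.015704 = -1.102.

z = -1.102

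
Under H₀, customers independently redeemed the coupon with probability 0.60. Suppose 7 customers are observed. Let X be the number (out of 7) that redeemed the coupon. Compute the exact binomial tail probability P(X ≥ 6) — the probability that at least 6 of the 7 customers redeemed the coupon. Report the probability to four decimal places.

P = 0.1586

X is binomial with n = 7 and p = 0.60.
P(X ≥ 6) = C(7,6)·0.60^6·0.40^1 + C(7,7)·0.60^7·0.40^0.
= 0.130637 + 0.027994 = 0.1586.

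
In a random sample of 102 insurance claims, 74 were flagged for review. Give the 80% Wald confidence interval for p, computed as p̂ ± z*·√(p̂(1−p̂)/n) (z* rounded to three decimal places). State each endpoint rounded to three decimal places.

Sample proportion p̂ = 74/102 = 0.72549.
SE(p̂) = √(0.72549·0.27451/102) = 0.044187.
The 80% critical value is z* = 1.282.
Margin of error: 1.282 × 0.044187 = 0.05665.
So the interval runs from 0.669 to 0.782.

(0.669, 0.782)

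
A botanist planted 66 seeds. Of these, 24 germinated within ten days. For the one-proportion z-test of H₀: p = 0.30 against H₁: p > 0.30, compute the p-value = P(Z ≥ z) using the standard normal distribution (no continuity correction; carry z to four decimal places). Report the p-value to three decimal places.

With x = 24 successes in n = 66, p̂ = 0.36364.
SE₀ = √(0.30·0.70/66) = 0.056408.
Test statistic (full precision, shown to 4 dp): z = (24/66 − 0.30)/SE₀ ≈ 1.1282.
From the standard normal, P(Z ≥ z) = 0.130.

p-value = 0.130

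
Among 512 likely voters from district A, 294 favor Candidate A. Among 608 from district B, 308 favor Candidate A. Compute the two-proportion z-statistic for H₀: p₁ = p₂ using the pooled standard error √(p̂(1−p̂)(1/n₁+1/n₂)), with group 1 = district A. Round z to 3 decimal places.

p̂₁ = 294/512 = 0.57422, p̂₂ = 308/608 = 0.50658.
Pooled p̂ = (294+308)/(512+608) = 602/1120 = 0.53750.
SE = √[p̂(1−p̂)(1/n₁+1/n₂)] = √[0.53750·0.46250·(1/512+1/608)] ≈ 0.029907.
z = (p̂₁ − p̂₂)/SE = (0.57422 − 0.50658)/0.029907 = 0.06764/0.029907 = 2.262.

z = 2.262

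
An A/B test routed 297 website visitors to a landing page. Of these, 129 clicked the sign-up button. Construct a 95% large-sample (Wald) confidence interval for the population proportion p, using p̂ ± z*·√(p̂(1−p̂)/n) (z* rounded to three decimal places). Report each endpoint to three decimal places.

(0.378, 0.491)

Sample proportion p̂ = 129/297 = 0.43434.
SE(p̂) = √(0.43434·0.56566/297) = 0.028762.
The 95% critical value is z* = 1.960.
Margin = 1.960·0.028762 = 0.05637.
CI: 0.43434 ± 0.05637 = (0.378, 0.491).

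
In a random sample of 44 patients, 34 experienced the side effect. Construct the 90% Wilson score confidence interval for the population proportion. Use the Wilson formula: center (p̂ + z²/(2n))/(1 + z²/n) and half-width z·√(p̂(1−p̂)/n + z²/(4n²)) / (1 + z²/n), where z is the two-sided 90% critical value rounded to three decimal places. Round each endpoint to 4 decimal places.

Here p̂ = 34/44 = 0.77273 and z = 1.645 (z² = 2.706025).
Denominator 1 + z²/n = 1 + 2.706025/44 = 1.061501.
Center = (0.77273 + 0.030750)/1.061501 = 0.75693.
Radicand: p̂(1−p̂)/n + z²/(4n²) = 0.003991360 + 0.000349435 = 0.004340795.
Half-width = z·√(radicand)/denom = 1.645·0.065885/1.061501 = 0.10210.
So the interval runs from 0.6548 to 0.8590.

(0.6548, 0.8590)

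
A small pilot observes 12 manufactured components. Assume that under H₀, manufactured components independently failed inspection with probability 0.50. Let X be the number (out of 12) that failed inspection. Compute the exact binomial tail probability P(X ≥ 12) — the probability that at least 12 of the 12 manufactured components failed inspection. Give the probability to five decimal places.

X is binomial with n = 12 and p = 0.50.
P(X ≥ 12) = C(12,12)·0.50^12·0.50^0.
= 0.000244 = 0.00024.

P = 0.00024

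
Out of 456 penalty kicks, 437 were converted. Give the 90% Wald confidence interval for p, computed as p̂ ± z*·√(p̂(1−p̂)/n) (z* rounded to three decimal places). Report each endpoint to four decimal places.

Sample proportion p̂ = 437/456 = 0.95833.
Standard error of p̂: √(0.039931/456) = √0.000087567 = 0.009358.
The 90% critical value is z* = 1.645.
Margin = 1.645·0.009358 = 0.01539.
Interval: 0.95833 ± 0.01539 → (0.9429, 0.9737).

(0.9429, 0.9737)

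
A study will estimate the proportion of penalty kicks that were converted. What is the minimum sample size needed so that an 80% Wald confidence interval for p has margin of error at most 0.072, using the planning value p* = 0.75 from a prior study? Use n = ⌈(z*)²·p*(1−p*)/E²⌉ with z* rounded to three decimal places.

The 80% critical value is z* = 1.282.
p*(1−p*) = 0.1875.
Required n before rounding: 1.643524 × 0.1875 / 0.072² = 59.445.
⌈59.445⌉ = 60.

n = 60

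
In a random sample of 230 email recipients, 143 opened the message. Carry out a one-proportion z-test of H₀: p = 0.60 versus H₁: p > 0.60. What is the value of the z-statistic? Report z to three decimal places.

Sample proportion p̂ = 143/230 = 0.62174.
SE₀ = √(0.60·0.40/230) = 0.032303.
z = (0.62174 − 0.60)/0.032303 = 0.02174/0.032303 = 0.673.

z = 0.673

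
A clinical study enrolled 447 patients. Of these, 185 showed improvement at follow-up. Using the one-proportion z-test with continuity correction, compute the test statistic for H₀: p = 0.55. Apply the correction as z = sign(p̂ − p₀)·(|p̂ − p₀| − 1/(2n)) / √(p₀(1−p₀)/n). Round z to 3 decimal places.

z = -5.738

p̂ = 185/447 = 0.41387. p̂ − p₀ = -0.136130.
1/(2n) = 0.001119.
Corrected numerator: |-0.136130| − 0.001119 = 0.135011.
Under H₀, SE = √(p₀(1−p₀)/n) = √(0.55·0.45/447) = √0.000553691 = 0.023531.
z = −0.135011/0.023531 = -5.738.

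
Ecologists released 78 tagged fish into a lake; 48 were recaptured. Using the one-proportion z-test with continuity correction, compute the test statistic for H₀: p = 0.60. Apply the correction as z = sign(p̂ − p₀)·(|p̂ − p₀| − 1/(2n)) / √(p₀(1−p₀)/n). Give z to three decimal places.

z = 0.162

With x = 48 successes in n = 78, p̂ = 0.61538. p̂ − p₀ = 0.015385.
Continuity correction 1/(2n) = 1/156 = 0.006410.
Corrected numerator: |0.015385| − 0.006410 = 0.008975.
Null standard error: √(0.60·0.40/78) = √0.003076923 = 0.055470.
z = +0.008975/0.055470 = 0.162.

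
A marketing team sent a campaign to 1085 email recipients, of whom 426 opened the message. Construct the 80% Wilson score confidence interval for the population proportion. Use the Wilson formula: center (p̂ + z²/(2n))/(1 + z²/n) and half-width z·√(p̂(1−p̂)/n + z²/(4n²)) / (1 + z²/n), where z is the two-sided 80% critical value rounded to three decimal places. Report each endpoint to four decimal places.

p̂ = 426/1085 = 0.39263; z = 1.282, so z² = 1.643524.
1 + z²/n = 1.001515.
Center = (0.39263 + 0.000757)/1.001515 = 0.39279.
Radicand: p̂(1−p̂)/n + z²/(4n²) = 0.000219789 + 0.000000349 = 0.000220138.
Half-width = z·√(radicand)/denom = 1.282·0.014837/1.001515 = 0.01899.
Interval: 0.39279 ± 0.01899 → (0.3738, 0.4118).

(0.3738, 0.4118)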